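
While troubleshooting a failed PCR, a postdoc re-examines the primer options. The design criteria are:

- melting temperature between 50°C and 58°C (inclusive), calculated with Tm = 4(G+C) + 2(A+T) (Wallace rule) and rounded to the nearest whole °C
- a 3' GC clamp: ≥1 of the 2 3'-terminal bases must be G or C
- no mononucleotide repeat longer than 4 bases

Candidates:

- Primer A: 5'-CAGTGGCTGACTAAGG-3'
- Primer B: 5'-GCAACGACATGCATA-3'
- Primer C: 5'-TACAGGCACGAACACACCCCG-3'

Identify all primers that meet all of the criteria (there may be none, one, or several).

Primer A only.

Primer A (16 nt, A=4 T=3 G=6 C=3): Tm = 2·7 + 4·9 = 50°C ✓; 3' end GG has 2 G/C ✓; longest run = 2 ✓ — passes.
Primer B (15 nt, A=6 T=2 G=3 C=4): Tm = 2·8 + 4·7 = 44°C, outside 50–58°C ✗; 3' end TA has 0 G/C, need ≥1 ✗; longest run = 2 ✓ — fails.
Primer C (21 nt, A=7 T=1 G=4 C=9): Tm = 2·8 + 4·13 = 68°C, outside 50–58°C ✗; 3' end CG has 2 G/C ✓; longest run = 4 ✓ — fails.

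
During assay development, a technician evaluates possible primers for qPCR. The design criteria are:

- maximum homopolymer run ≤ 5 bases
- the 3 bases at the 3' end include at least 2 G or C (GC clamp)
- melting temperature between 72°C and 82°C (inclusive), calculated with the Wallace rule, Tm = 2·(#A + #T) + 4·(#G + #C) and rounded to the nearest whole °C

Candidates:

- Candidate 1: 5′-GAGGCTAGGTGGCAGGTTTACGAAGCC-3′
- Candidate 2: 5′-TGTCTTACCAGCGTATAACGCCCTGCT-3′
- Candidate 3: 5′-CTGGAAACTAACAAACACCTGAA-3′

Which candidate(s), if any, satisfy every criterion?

Candidate 2 only.

Candidate 1 (27 nt, A=6 T=5 G=11 C=5): longest run = 3 ✓; 3' end GCC has 3 G/C ✓; Tm = 2·11 + 4·16 = 86°C, outside 72–82°C ✗ — fails.
Candidate 2 (27 nt, A=5 T=8 G=5 C=9): longest run = 3 ✓; 3' end GCT has 2 G/C ✓; Tm = 2·13 + 4·14 = 82°C ✓ — passes.
Candidate 3 (23 nt, A=11 T=3 G=3 C=6): longest run = 3 ✓; 3' end GAA has 1 G/C, need ≥2 ✗; Tm = 2·14 + 4·9 = 64°C, outside 72–82°C ✗ — fails.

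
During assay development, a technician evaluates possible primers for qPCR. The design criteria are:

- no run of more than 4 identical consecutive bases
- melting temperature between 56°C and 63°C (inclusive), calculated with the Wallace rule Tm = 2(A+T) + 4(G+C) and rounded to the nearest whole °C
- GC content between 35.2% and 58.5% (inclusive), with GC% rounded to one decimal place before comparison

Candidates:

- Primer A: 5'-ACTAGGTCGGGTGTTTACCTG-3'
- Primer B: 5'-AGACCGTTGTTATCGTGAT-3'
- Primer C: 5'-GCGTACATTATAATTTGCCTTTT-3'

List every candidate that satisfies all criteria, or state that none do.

None of the candidates satisfy all criteria.

Primer A (21 nt, A=3 T=7 G=7 C=4): longest run = 3 ✓; Tm = 2·10 + 4·11 = 64°C, outside 56–63°C ✗; GC 11/21 = 52.4% ✓ — fails.
Primer B (19 nt, A=4 T=7 G=5 C=3): longest run = 2 ✓; Tm = 2·11 + 4·8 = 54°C, outside 56–63°C ✗; GC 8/19 = 42.1% ✓ — fails.
Primer C (23 nt, A=5 T=11 G=3 C=4): longest run = 4 ✓; Tm = 2·16 + 4·7 = 60°C ✓; GC 7/23 = 30.4%, outside 35.2–58.5% ✗ — fails.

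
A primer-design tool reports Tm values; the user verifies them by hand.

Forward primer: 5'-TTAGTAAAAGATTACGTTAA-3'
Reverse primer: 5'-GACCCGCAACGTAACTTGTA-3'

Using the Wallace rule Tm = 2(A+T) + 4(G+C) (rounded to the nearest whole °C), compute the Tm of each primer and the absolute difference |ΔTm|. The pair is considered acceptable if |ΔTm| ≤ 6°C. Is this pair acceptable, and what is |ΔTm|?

Forward: A=9 T=7 G=3 C=1 → Tm = 2·16 + 4·4 = 48°C.
Reverse: A=6 T=4 G=4 C=6 → Tm = 2·10 + 4·10 = 60°C.
|ΔTm| = |48 − 60| = 12°C, > 6°C.

|ΔTm| = 12°C; the pair is not acceptable.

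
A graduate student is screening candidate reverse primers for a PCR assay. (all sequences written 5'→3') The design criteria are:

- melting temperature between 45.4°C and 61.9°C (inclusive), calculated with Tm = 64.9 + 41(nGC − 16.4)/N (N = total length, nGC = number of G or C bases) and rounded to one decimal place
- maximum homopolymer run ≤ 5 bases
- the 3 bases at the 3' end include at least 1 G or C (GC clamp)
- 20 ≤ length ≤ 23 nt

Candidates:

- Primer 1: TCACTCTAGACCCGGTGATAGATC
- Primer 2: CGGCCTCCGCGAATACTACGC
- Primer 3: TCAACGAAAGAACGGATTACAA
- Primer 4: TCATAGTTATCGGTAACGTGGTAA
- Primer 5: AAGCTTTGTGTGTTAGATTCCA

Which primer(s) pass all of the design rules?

Primer 2, Primer 3 and Primer 5.

Primer 1 (24 nt, A=6 T=6 G=5 C=7): Tm = 64.9 + 41·(12 − 16.4)/24 = 57.4°C ✓; longest run = 3 ✓; 3' end ATC has 1 G/C ✓; length 24, outside 20–23 ✗ — fails.
Primer 2 (21 nt, A=4 T=3 G=5 C=9): Tm = 64.9 + 41·(14 − 16.4)/21 = 60.2°C ✓; longest run = 2 ✓; 3' end CGC has 3 G/C ✓; length 21 ✓ — passes.
Primer 3 (22 nt, A=11 T=3 G=4 C=4): Tm = 64.9 + 41·(8 − 16.4)/22 = 49.2°C ✓; longest run = 3 ✓; 3' end CAA has 1 G/C ✓; length 22 ✓ — passes.
Primer 4 (24 nt, A=7 T=8 G=6 C=3): Tm = 64.9 + 41·(9 − 16.4)/24 = 52.3°C ✓; longest run = 2 ✓; 3' end TAA has 0 G/C, need ≥1 ✗; length 24, outside 20–23 ✗ — fails.
Primer 5 (22 nt, A=5 T=9 G=5 C=3): Tm = 64.9 + 41·(8 − 16.4)/22 = 49.2°C ✓; longest run = 3 ✓; 3' end CCA has 2 G/C ✓; length 22 ✓ — passes.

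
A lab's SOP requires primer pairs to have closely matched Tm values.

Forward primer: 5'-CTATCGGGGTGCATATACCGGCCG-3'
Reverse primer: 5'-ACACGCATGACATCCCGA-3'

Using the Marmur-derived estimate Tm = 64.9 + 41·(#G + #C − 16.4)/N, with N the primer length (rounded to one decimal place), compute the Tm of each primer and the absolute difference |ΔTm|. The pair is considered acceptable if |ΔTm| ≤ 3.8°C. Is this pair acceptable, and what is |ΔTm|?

|ΔTm| = 12.2°C; the pair is not acceptable.

Forward: G+C = 15, N = 24 → Tm = 64.9 + 41·(15 − 16.4)/24 = 62.5°C.
Reverse: G+C = 10, N = 18 → Tm = 64.9 + 41·(10 − 16.4)/18 = 50.3°C.
|ΔTm| = |62.5 − 50.3| = 12.2°C, > 3.8°C.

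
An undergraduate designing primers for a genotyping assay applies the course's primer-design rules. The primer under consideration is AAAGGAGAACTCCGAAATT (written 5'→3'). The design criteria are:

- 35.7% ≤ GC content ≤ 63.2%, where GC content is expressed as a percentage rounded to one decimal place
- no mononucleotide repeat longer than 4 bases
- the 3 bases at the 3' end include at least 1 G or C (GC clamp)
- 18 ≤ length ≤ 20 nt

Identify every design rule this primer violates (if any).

Base counts: A=9, T=3, G=4, C=3 (length 19).
GC content: GC 7/19 = 36.8% ✓
homopolymer run: longest run = 3 ✓
GC clamp: 3' end ATT has 0 G/C, need ≥1 ✗
length: length 19 ✓

Fails: GC clamp.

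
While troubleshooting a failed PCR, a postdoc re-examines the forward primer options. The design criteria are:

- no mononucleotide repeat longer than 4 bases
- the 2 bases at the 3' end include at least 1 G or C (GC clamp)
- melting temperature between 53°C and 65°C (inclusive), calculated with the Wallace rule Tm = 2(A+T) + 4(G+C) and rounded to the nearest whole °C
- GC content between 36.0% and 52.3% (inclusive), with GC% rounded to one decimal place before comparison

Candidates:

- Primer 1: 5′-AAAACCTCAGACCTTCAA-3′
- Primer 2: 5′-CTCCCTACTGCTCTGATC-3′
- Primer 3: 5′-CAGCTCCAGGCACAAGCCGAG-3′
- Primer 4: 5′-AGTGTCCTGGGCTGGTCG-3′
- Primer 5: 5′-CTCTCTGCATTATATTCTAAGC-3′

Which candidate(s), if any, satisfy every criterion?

Primer 1 (18 nt, A=8 T=3 G=1 C=6): longest run = 4 ✓; 3' end AA has 0 G/C, need ≥1 ✗; Tm = 2·11 + 4·7 = 50°C, outside 53–65°C ✗; GC 7/18 = 38.9% ✓ — fails.
Primer 2 (18 nt, A=2 T=6 G=2 C=8): longest run = 3 ✓; 3' end TC has 1 G/C ✓; Tm = 2·8 + 4·10 = 56°C ✓; GC 10/18 = 55.6%, outside 36.0–52.3% ✗ — fails.
Primer 3 (21 nt, A=6 T=1 G=6 C=8): longest run = 2 ✓; 3' end AG has 1 G/C ✓; Tm = 2·7 + 4·14 = 70°C, outside 53–65°C ✗; GC 14/21 = 66.7%, outside 36.0–52.3% ✗ — fails.
Primer 4 (18 nt, A=1 T=5 G=8 C=4): longest run = 3 ✓; 3' end CG has 2 G/C ✓; Tm = 2·6 + 4·12 = 60°C ✓; GC 12/18 = 66.7%, outside 36.0–52.3% ✗ — fails.
Primer 5 (22 nt, A=5 T=9 G=2 C=6): longest run = 2 ✓; 3' end GC has 2 G/C ✓; Tm = 2·14 + 4·8 = 60°C ✓; GC 8/22 = 36.4% ✓ — passes.

Primer 5 only.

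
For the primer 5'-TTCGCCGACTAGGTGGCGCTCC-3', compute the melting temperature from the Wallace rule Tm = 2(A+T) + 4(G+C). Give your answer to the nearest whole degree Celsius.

Base counts: A=2, T=5, G=7, C=8 (length 22).
Tm = 2·(2+5) + 4·(7+8) = 2·7 + 4·15 = 14 + 60 = 74°C.

74°C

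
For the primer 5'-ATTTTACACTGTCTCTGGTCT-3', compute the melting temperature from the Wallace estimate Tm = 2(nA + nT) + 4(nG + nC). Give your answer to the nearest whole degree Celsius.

Base counts: A=3, T=10, G=3, C=5 (length 21).
Tm = 2·(3+10) + 4·(3+5) = 2·13 + 4·8 = 26 + 32 = 58°C.

58°C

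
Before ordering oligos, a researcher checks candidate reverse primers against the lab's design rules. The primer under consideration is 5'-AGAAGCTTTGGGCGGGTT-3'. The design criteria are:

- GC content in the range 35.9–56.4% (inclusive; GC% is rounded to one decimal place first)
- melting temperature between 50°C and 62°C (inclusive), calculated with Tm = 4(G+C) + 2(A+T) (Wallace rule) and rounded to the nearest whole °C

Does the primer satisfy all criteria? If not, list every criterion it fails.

Meets all criteria.

Base counts: A=3, T=5, G=8, C=2 (length 18).
GC content: GC 10/18 = 55.6% ✓
Tm: Tm = 2·8 + 4·10 = 56°C ✓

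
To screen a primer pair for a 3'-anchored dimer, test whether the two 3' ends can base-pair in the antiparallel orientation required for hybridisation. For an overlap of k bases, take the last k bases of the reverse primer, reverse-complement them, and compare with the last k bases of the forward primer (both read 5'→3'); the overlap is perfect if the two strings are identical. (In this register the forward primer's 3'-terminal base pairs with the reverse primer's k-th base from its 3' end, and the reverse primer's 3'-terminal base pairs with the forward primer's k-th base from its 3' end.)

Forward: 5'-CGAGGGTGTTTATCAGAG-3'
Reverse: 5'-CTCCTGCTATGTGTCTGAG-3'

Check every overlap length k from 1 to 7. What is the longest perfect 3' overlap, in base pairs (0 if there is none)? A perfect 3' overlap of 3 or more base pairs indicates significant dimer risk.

Longest perfect overlap: 0 complementary base pairs; below the dimer-risk threshold (threshold 3).

Last 7 bases (5'→3') — forward …ATCAGAG, reverse …GTCTGAG.
Reverse complement of the reverse primer's last 7 bases: CTCAGAC; its first k bases are the reverse complement of the reverse primer's last k bases, so a perfect k-base overlap needs the forward primer's last k bases to equal them.
Comparing (forward last k vs required): k=1: G vs C ✗; k=2: AG vs CT ✗; k=3: GAG vs CTC ✗; k=4: AGAG vs CTCA ✗; k=5: CAGAG vs CTCAG ✗; k=6: TCAGAG vs CTCAGA ✗; k=7: ATCAGAG vs CTCAGAC ✗.
No overlap length from 1 to 7 is perfect, so the longest perfect 3' overlap is 0.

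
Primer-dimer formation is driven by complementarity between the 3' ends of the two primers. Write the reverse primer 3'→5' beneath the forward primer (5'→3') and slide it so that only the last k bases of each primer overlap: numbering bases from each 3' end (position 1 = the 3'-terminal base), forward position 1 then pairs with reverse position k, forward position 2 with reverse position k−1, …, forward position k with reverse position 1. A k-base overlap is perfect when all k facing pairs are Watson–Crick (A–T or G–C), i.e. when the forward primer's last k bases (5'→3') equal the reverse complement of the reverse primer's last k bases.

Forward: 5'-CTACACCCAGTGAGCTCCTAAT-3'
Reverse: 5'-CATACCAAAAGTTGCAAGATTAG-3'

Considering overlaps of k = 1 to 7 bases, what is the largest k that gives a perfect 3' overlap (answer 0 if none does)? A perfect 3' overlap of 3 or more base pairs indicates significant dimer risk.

Longest perfect overlap: 5 complementary base pairs; significant dimer risk (threshold 3).

Last 7 bases (5'→3') — forward …TCCTAAT, reverse …AGATTAG.
Reverse complement of the reverse primer's last 7 bases: CTAATCT; its first k bases are the reverse complement of the reverse primer's last k bases, so a perfect k-base overlap needs the forward primer's last k bases to equal them.
Comparing (forward last k vs required): k=1: T vs C ✗; k=2: AT vs CT ✗; k=3: AAT vs CTA ✗; k=4: TAAT vs CTAA ✗; k=5: CTAAT vs CTAAT ✓; k=6: CCTAAT vs CTAATC ✗; k=7: TCCTAAT vs CTAATCT ✗.
Only k = 5 is perfect, so the longest perfect 3' overlap is 5.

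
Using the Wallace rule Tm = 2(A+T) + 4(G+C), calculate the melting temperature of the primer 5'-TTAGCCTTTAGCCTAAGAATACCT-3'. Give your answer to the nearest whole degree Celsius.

Base counts: A=7, T=8, G=3, C=6 (length 24).
Tm = 2·(7+8) + 4·(3+6) = 2·15 + 4·9 = 30 + 36 = 66°C.

66°C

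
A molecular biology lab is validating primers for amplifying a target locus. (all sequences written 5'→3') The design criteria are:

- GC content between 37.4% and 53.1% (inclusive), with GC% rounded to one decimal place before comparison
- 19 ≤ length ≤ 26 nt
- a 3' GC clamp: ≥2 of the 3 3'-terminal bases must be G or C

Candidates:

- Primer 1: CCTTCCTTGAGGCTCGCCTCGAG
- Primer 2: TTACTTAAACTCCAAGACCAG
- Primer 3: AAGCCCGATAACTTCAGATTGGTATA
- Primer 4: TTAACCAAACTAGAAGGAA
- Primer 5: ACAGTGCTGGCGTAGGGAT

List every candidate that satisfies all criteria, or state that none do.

Primer 1 (23 nt, A=2 T=6 G=6 C=9): GC 15/23 = 65.2%, outside 37.4–53.1% ✗; length 23 ✓; 3' end GAG has 2 G/C ✓ — fails.
Primer 2 (21 nt, A=8 T=5 G=2 C=6): GC 8/21 = 38.1% ✓; length 21 ✓; 3' end CAG has 2 G/C ✓ — passes.
Primer 3 (26 nt, A=9 T=7 G=5 C=5): GC 10/26 = 38.5% ✓; length 26 ✓; 3' end ATA has 0 G/C, need ≥2 ✗ — fails.
Primer 4 (19 nt, A=10 T=3 G=3 C=3): GC 6/19 = 31.6%, outside 37.4–53.1% ✗; length 19 ✓; 3' end GAA has 1 G/C, need ≥2 ✗ — fails.
Primer 5 (19 nt, A=4 T=4 G=8 C=3): GC 11/19 = 57.9%, outside 37.4–53.1% ✗; length 19 ✓; 3' end GAT has 1 G/C, need ≥2 ✗ — fails.

Primer 2 only.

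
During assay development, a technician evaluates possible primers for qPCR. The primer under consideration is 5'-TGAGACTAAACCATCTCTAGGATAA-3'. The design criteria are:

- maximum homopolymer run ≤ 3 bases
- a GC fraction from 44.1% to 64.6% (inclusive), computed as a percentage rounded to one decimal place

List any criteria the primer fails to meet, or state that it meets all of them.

Fails: GC content.

Base counts: A=10, T=6, G=4, C=5 (length 25).
homopolymer run: longest run = 3 ✓
GC content: GC 9/25 = 36.0%, outside 44.1–64.6% ✗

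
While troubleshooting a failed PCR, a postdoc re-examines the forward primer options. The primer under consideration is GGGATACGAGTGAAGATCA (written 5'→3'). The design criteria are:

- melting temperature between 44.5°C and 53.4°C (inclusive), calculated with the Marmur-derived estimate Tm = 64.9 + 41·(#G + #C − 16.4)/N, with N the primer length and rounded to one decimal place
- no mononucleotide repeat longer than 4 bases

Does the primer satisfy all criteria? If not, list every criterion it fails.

Base counts: A=7, T=3, G=7, C=2 (length 19).
Tm: Tm = 64.9 + 41·(9 − 16.4)/19 = 48.9°C ✓
homopolymer run: longest run = 3 ✓

Meets all criteria.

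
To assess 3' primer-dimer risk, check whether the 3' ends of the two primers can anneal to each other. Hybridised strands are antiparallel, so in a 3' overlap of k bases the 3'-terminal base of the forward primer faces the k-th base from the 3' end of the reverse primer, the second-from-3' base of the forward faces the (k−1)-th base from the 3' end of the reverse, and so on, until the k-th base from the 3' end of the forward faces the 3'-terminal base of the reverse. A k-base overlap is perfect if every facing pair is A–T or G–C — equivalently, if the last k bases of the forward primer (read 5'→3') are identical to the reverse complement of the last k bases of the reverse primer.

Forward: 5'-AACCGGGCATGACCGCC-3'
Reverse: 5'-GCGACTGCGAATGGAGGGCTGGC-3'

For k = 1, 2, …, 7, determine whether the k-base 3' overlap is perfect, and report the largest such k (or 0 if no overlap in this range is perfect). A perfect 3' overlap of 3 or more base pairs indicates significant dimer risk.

Last 7 bases (5'→3') — forward …GACCGCC, reverse …GGCTGGC.
Reverse complement of the reverse primer's last 7 bases: GCCAGCC; its first k bases are the reverse complement of the reverse primer's last k bases, so a perfect k-base overlap needs the forward primer's last k bases to equal them.
Comparing (forward last k vs required): k=1: C vs G ✗; k=2: CC vs GC ✗; k=3: GCC vs GCC ✓; k=4: CGCC vs GCCA ✗; k=5: CCGCC vs GCCAG ✗; k=6: ACCGCC vs GCCAGC ✗; k=7: GACCGCC vs GCCAGCC ✗.
Only k = 3 is perfect, so the longest perfect 3' overlap is 3.

Longest perfect overlap: 3 complementary base pairs; significant dimer risk (threshold 3).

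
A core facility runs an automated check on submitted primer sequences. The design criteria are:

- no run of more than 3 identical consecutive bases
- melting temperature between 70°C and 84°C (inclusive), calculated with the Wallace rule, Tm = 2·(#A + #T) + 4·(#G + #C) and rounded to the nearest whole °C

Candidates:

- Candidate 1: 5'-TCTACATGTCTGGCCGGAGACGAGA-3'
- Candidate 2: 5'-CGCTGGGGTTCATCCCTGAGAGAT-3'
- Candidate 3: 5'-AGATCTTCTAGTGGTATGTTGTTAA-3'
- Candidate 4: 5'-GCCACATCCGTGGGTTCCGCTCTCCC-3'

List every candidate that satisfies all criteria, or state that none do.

Candidate 1 only.

Candidate 1 (25 nt, A=6 T=5 G=8 C=6): longest run = 2 ✓; Tm = 2·11 + 4·14 = 78°C ✓ — passes.
Candidate 2 (24 nt, A=4 T=6 G=8 C=6): longest run = 4, exceeds 3 ✗; Tm = 2·10 + 4·14 = 76°C ✓ — fails.
Candidate 3 (25 nt, A=6 T=11 G=6 C=2): longest run = 2 ✓; Tm = 2·17 + 4·8 = 66°C, outside 70–84°C ✗ — fails.
Candidate 4 (26 nt, A=2 T=6 G=6 C=12): longest run = 3 ✓; Tm = 2·8 + 4·18 = 88°C, outside 70–84°C ✗ — fails.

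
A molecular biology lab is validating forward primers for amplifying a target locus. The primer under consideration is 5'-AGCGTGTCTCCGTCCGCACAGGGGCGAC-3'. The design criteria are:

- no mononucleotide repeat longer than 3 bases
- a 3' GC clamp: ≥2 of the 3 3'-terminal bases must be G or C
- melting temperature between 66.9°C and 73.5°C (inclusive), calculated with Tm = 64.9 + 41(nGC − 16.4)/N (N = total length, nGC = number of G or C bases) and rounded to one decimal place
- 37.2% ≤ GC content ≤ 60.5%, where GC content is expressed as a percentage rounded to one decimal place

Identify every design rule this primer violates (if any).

Fails: homopolymer run, GC content.

Base counts: A=4, T=4, G=10, C=10 (length 28).
homopolymer run: longest run = 4, exceeds 3 ✗
GC clamp: 3' end GAC has 2 G/C ✓
Tm: Tm = 64.9 + 41·(20 − 16.4)/28 = 70.2°C ✓
GC content: GC 20/28 = 71.4%, outside 37.2–60.5% ✗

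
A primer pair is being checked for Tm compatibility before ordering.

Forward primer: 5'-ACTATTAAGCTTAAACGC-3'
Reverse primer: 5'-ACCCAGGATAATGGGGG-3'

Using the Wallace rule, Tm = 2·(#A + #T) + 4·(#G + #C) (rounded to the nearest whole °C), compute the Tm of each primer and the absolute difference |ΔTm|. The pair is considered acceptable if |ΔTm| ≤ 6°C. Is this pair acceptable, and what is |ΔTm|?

Forward: A=7 T=5 G=2 C=4 → Tm = 2·12 + 4·6 = 48°C.
Reverse: A=5 T=2 G=7 C=3 → Tm = 2·7 + 4·10 = 54°C.
|ΔTm| = |48 − 54| = 6°C, ≤ 6°C.

|ΔTm| = 6°C; the pair is acceptable.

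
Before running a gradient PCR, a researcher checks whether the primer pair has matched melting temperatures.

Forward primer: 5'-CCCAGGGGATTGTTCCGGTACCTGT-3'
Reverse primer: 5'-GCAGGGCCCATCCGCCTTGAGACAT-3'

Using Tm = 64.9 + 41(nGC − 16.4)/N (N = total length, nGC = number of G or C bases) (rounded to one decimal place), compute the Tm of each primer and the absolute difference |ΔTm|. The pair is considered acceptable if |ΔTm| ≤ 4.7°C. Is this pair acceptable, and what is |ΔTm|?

Forward: G+C = 15, N = 25 → Tm = 64.9 + 41·(15 − 16.4)/25 = 62.6°C.
Reverse: G+C = 16, N = 25 → Tm = 64.9 + 41·(16 − 16.4)/25 = 64.2°C.
|ΔTm| = |62.6 − 64.2| = 1.6°C, ≤ 4.7°C.

|ΔTm| = 1.6°C; the pair is acceptable.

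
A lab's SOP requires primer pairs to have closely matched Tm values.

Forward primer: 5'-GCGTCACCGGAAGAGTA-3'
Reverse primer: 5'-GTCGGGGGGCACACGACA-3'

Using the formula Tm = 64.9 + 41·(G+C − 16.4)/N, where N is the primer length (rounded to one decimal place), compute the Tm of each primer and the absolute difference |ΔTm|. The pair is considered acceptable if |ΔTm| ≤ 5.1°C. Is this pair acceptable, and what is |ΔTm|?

|ΔTm| = 7.7°C; the pair is not acceptable.

Forward: G+C = 10, N = 17 → Tm = 64.9 + 41·(10 − 16.4)/17 = 49.5°C.
Reverse: G+C = 13, N = 18 → Tm = 64.9 + 41·(13 − 16.4)/18 = 57.2°C.
|ΔTm| = |49.5 − 57.2| = 7.7°C, > 5.1°C.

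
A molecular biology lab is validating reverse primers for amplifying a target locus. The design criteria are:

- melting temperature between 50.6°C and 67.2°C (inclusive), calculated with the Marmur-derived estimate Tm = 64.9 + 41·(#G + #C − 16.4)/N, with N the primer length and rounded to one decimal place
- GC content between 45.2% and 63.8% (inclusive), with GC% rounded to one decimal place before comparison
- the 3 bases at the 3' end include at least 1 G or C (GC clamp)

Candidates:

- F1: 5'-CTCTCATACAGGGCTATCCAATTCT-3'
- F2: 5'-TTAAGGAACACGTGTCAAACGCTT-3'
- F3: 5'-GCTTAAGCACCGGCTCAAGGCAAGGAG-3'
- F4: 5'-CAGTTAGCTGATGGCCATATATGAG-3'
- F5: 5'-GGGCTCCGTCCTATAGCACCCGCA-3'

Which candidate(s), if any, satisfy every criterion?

F3 only.

F1 (25 nt, A=6 T=8 G=3 C=8): Tm = 64.9 + 41·(11 − 16.4)/25 = 56.0°C ✓; GC 11/25 = 44.0%, outside 45.2–63.8% ✗; 3' end TCT has 1 G/C ✓ — fails.
F2 (24 nt, A=8 T=6 G=5 C=5): Tm = 64.9 + 41·(10 − 16.4)/24 = 54.0°C ✓; GC 10/24 = 41.7%, outside 45.2–63.8% ✗; 3' end CTT has 1 G/C ✓ — fails.
F3 (27 nt, A=8 T=3 G=9 C=7): Tm = 64.9 + 41·(16 − 16.4)/27 = 64.3°C ✓; GC 16/27 = 59.3% ✓; 3' end GAG has 2 G/C ✓ — passes.
F4 (25 nt, A=7 T=7 G=7 C=4): Tm = 64.9 + 41·(11 − 16.4)/25 = 56.0°C ✓; GC 11/25 = 44.0%, outside 45.2–63.8% ✗; 3' end GAG has 2 G/C ✓ — fails.
F5 (24 nt, A=4 T=4 G=6 C=10): Tm = 64.9 + 41·(16 − 16.4)/24 = 64.2°C ✓; GC 16/24 = 66.7%, outside 45.2–63.8% ✗; 3' end GCA has 2 G/C ✓ — fails.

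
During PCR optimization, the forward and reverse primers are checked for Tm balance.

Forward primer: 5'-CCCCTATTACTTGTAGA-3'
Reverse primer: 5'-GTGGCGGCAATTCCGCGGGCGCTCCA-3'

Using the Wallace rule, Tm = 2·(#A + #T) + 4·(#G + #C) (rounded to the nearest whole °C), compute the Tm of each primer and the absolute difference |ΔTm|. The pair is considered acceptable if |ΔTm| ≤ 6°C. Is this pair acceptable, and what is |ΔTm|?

Forward: A=4 T=6 G=2 C=5 → Tm = 2·10 + 4·7 = 48°C.
Reverse: A=3 T=4 G=10 C=9 → Tm = 2·7 + 4·19 = 90°C.
|ΔTm| = |48 − 90| = 42°C, > 6°C.

|ΔTm| = 42°C; the pair is not acceptable.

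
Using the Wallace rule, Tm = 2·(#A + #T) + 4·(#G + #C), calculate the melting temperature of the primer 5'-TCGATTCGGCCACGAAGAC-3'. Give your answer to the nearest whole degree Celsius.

Base counts: A=5, T=3, G=5, C=6 (length 19).
Tm = 2·(5+3) + 4·(5+6) = 2·8 + 4·11 = 16 + 44 = 60°C.

60°C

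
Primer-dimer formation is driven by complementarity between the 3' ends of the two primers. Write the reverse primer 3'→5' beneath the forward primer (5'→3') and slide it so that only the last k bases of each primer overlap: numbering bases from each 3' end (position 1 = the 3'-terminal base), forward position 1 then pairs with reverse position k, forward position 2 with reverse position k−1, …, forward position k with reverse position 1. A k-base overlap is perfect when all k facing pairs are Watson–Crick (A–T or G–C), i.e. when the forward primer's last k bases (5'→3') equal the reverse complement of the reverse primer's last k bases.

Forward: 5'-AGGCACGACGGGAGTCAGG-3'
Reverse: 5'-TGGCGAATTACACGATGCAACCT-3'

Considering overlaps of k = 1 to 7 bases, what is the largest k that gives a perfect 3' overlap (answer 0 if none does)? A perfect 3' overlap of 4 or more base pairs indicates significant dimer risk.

Longest perfect overlap: 3 complementary base pairs; below the dimer-risk threshold (threshold 4).

Last 7 bases (5'→3') — forward …AGTCAGG, reverse …GCAACCT.
Reverse complement of the reverse primer's last 7 bases: AGGTTGC; its first k bases are the reverse complement of the reverse primer's last k bases, so a perfect k-base overlap needs the forward primer's last k bases to equal them.
Comparing (forward last k vs required): k=1: G vs A ✗; k=2: GG vs AG ✗; k=3: AGG vs AGG ✓; k=4: CAGG vs AGGT ✗; k=5: TCAGG vs AGGTT ✗; k=6: GTCAGG vs AGGTTG ✗; k=7: AGTCAGG vs AGGTTGC ✗.
Only k = 3 is perfect, so the longest perfect 3' overlap is 3.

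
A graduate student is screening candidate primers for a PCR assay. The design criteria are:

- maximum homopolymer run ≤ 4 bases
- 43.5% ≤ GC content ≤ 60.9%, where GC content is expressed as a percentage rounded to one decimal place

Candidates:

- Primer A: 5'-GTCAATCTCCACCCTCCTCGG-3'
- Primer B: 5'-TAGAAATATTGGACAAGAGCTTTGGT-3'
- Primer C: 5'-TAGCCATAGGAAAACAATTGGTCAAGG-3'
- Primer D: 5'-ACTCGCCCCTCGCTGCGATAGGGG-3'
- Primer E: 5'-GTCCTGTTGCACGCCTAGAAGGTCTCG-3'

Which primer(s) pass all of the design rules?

Primer A (21 nt, A=3 T=5 G=3 C=10): longest run = 3 ✓; GC 13/21 = 61.9%, outside 43.5–60.9% ✗ — fails.
Primer B (26 nt, A=9 T=8 G=7 C=2): longest run = 3 ✓; GC 9/26 = 34.6%, outside 43.5–60.9% ✗ — fails.
Primer C (27 nt, A=11 T=5 G=7 C=4): longest run = 4 ✓; GC 11/27 = 40.7%, outside 43.5–60.9% ✗ — fails.
Primer D (24 nt, A=3 T=4 G=8 C=9): longest run = 4 ✓; GC 17/24 = 70.8%, outside 43.5–60.9% ✗ — fails.
Primer E (27 nt, A=4 T=7 G=8 C=8): longest run = 2 ✓; GC 16/27 = 59.3% ✓ — passes.

Primer E only.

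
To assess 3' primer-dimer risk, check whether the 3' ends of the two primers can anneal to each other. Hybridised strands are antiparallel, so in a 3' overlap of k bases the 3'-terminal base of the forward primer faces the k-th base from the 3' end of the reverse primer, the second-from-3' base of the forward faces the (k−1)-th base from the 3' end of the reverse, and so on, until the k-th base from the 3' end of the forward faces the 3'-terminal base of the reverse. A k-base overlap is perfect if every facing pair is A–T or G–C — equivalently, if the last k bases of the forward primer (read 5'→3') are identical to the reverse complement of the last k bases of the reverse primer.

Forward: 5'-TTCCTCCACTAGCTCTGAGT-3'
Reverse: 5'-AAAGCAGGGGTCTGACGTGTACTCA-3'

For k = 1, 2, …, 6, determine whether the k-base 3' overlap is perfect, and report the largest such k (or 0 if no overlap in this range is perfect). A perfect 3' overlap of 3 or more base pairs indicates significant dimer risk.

Last 6 bases (5'→3') — forward …CTGAGT, reverse …TACTCA.
Reverse complement of the reverse primer's last 6 bases: TGAGTA; its first k bases are the reverse complement of the reverse primer's last k bases, so a perfect k-base overlap needs the forward primer's last k bases to equal them.
Comparing (forward last k vs required): k=1: T vs T ✓; k=2: GT vs TG ✗; k=3: AGT vs TGA ✗; k=4: GAGT vs TGAG ✗; k=5: TGAGT vs TGAGT ✓; k=6: CTGAGT vs TGAGTA ✗.
Perfect overlaps at k = 1, 5; the largest is 5.

Longest perfect overlap: 5 complementary base pairs; significant dimer risk (threshold 3).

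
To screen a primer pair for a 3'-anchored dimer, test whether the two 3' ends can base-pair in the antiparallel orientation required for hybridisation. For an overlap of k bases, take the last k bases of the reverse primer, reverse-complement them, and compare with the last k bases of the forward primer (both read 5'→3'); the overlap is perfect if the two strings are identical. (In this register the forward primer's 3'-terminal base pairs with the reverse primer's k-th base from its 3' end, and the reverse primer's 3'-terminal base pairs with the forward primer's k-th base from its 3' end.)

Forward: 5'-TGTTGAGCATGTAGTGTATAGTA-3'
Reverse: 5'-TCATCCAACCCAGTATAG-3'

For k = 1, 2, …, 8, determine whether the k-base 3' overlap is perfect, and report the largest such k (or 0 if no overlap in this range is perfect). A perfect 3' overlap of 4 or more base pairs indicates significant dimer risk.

Longest perfect overlap: 0 complementary base pairs; below the dimer-risk threshold (threshold 4).

Last 8 bases (5'→3') — forward …GTATAGTA, reverse …CAGTATAG.
Reverse complement of the reverse primer's last 8 bases: CTATACTG; its first k bases are the reverse complement of the reverse primer's last k bases, so a perfect k-base overlap needs the forward primer's last k bases to equal them.
Comparing (forward last k vs required): k=1: A vs C ✗; k=2: TA vs CT ✗; k=3: GTA vs CTA ✗; k=4: AGTA vs CTAT ✗; k=5: TAGTA vs CTATA ✗; k=6: ATAGTA vs CTATAC ✗; k=7: TATAGTA vs CTATACT ✗; k=8: GTATAGTA vs CTATACTG ✗.
No overlap length from 1 to 8 is perfect, so the longest perfect 3' overlap is 0.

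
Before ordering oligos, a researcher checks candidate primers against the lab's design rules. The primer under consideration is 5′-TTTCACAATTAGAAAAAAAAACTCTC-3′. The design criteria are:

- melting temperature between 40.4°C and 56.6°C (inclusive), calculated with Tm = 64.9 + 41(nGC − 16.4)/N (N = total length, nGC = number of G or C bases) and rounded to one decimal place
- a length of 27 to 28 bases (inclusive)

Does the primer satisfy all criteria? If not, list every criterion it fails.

Fails: length.

Base counts: A=13, T=7, G=1, C=5 (length 26).
Tm: Tm = 64.9 + 41·(6 − 16.4)/26 = 48.5°C ✓
length: length 26, outside 27–28 ✗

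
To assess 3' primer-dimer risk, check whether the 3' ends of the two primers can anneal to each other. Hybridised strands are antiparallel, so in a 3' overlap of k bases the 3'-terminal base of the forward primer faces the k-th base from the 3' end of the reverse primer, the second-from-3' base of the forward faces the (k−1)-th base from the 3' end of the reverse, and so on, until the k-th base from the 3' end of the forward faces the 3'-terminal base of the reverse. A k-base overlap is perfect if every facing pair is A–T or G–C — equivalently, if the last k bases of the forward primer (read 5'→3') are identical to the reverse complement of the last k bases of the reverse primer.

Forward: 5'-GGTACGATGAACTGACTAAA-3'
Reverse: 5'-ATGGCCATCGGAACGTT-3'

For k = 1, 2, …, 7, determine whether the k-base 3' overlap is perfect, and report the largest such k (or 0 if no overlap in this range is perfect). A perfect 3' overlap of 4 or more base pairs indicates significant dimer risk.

Last 7 bases (5'→3') — forward …GACTAAA, reverse …GAACGTT.
Reverse complement of the reverse primer's last 7 bases: AACGTTC; its first k bases are the reverse complement of the reverse primer's last k bases, so a perfect k-base overlap needs the forward primer's last k bases to equal them.
Comparing (forward last k vs required): k=1: A vs A ✓; k=2: AA vs AA ✓; k=3: AAA vs AAC ✗; k=4: TAAA vs AACG ✗; k=5: CTAAA vs AACGT ✗; k=6: ACTAAA vs AACGTT ✗; k=7: GACTAAA vs AACGTTC ✗.
Perfect overlaps at k = 1, 2; the largest is 2.

Longest perfect overlap: 2 complementary base pairs; below the dimer-risk threshold (threshold 4).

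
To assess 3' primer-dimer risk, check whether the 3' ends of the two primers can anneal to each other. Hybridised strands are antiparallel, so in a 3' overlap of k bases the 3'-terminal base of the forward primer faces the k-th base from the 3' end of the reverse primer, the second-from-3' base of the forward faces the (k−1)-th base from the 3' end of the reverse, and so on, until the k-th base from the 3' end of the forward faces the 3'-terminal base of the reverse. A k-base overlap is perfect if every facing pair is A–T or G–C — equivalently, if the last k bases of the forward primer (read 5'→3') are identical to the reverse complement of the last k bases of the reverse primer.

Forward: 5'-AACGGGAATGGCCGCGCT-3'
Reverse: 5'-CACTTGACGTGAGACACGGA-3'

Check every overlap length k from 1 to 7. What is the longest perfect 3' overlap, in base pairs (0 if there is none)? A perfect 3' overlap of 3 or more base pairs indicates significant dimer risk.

Last 7 bases (5'→3') — forward …CCGCGCT, reverse …ACACGGA.
Reverse complement of the reverse primer's last 7 bases: TCCGTGT; its first k bases are the reverse complement of the reverse primer's last k bases, so a perfect k-base overlap needs the forward primer's last k bases to equal them.
Comparing (forward last k vs required): k=1: T vs T ✓; k=2: CT vs TC ✗; k=3: GCT vs TCC ✗; k=4: CGCT vs TCCG ✗; k=5: GCGCT vs TCCGT ✗; k=6: CGCGCT vs TCCGTG ✗; k=7: CCGCGCT vs TCCGTGT ✗.
Only k = 1 is perfect, so the longest perfect 3' overlap is 1.

Longest perfect overlap: 1 complementary base pair; below the dimer-risk threshold (threshold 3).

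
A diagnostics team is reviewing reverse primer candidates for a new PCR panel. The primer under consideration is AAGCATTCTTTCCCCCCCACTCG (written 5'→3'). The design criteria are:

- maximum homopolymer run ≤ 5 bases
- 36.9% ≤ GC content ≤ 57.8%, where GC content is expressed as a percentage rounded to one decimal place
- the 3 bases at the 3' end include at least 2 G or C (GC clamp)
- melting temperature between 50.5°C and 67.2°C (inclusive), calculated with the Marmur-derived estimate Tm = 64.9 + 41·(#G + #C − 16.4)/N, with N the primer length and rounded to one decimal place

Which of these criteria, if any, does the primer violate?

Fails: homopolymer run.

Base counts: A=4, T=6, G=2, C=11 (length 23).
homopolymer run: longest run = 7, exceeds 5 ✗
GC content: GC 13/23 = 56.5% ✓
GC clamp: 3' end TCG has 2 G/C ✓
Tm: Tm = 64.9 + 41·(13 − 16.4)/23 = 58.8°C ✓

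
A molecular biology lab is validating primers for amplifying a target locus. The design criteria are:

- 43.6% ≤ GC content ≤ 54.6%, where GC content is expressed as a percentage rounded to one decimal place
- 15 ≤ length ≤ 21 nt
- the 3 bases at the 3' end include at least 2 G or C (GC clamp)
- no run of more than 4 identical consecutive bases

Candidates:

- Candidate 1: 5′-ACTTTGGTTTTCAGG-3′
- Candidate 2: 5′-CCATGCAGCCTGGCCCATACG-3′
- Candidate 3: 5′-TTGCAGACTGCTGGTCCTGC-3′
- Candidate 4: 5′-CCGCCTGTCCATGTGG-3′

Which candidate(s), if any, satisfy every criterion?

None of the candidates satisfy all criteria.

Candidate 1 (15 nt, A=2 T=7 G=4 C=2): GC 6/15 = 40.0%, outside 43.6–54.6% ✗; length 15 ✓; 3' end AGG has 2 G/C ✓; longest run = 4 ✓ — fails.
Candidate 2 (21 nt, A=4 T=3 G=5 C=9): GC 14/21 = 66.7%, outside 43.6–54.6% ✗; length 21 ✓; 3' end ACG has 2 G/C ✓; longest run = 3 ✓ — fails.
Candidate 3 (20 nt, A=2 T=6 G=6 C=6): GC 12/20 = 60.0%, outside 43.6–54.6% ✗; length 20 ✓; 3' end TGC has 2 G/C ✓; longest run = 2 ✓ — fails.
Candidate 4 (16 nt, A=1 T=4 G=5 C=6): GC 11/16 = 68.8%, outside 43.6–54.6% ✗; length 16 ✓; 3' end TGG has 2 G/C ✓; longest run = 2 ✓ — fails.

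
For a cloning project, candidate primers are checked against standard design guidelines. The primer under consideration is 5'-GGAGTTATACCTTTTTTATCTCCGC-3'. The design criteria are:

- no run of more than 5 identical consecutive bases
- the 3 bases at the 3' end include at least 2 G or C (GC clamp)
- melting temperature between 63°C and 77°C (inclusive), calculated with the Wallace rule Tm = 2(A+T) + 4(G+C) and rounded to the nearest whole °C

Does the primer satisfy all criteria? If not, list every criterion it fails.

Base counts: A=4, T=11, G=4, C=6 (length 25).
homopolymer run: longest run = 6, exceeds 5 ✗
GC clamp: 3' end CGC has 3 G/C ✓
Tm: Tm = 2·15 + 4·10 = 70°C ✓

Fails: homopolymer run.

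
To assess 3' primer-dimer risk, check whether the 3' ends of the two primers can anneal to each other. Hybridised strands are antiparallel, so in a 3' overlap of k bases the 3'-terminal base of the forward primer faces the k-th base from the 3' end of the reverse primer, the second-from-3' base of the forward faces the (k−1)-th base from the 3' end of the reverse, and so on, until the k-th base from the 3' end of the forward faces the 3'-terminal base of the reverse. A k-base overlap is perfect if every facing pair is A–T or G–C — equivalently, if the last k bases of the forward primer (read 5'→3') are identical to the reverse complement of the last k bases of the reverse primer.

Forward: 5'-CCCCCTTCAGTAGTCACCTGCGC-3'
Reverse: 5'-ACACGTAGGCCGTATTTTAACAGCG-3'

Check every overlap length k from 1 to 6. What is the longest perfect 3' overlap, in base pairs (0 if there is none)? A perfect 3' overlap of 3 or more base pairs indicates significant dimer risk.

Longest perfect overlap: 3 complementary base pairs; significant dimer risk (threshold 3).

Last 6 bases (5'→3') — forward …CTGCGC, reverse …ACAGCG.
Reverse complement of the reverse primer's last 6 bases: CGCTGT; its first k bases are the reverse complement of the reverse primer's last k bases, so a perfect k-base overlap needs the forward primer's last k bases to equal them.
Comparing (forward last k vs required): k=1: C vs C ✓; k=2: GC vs CG ✗; k=3: CGC vs CGC ✓; k=4: GCGC vs CGCT ✗; k=5: TGCGC vs CGCTG ✗; k=6: CTGCGC vs CGCTGT ✗.
Perfect overlaps at k = 1, 3; the largest is 3.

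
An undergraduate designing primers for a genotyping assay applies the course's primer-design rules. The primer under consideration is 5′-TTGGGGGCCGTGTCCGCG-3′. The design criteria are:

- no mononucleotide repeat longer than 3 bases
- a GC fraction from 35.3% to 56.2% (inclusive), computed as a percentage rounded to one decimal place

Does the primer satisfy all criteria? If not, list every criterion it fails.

Base counts: A=0, T=4, G=9, C=5 (length 18).
homopolymer run: longest run = 5, exceeds 3 ✗
GC content: GC 14/18 = 77.8%, outside 35.3–56.2% ✗

Fails: homopolymer run, GC content.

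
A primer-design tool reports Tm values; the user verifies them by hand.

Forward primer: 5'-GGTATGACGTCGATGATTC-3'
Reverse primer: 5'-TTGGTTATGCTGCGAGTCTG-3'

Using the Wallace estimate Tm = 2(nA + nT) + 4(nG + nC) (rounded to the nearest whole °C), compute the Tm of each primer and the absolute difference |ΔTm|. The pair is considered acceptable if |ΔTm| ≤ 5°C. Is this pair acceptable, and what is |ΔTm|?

|ΔTm| = 4°C; the pair is acceptable.

Forward: A=4 T=6 G=6 C=3 → Tm = 2·10 + 4·9 = 56°C.
Reverse: A=2 T=8 G=7 C=3 → Tm = 2·10 + 4·10 = 60°C.
|ΔTm| = |56 − 60| = 4°C, ≤ 5°C.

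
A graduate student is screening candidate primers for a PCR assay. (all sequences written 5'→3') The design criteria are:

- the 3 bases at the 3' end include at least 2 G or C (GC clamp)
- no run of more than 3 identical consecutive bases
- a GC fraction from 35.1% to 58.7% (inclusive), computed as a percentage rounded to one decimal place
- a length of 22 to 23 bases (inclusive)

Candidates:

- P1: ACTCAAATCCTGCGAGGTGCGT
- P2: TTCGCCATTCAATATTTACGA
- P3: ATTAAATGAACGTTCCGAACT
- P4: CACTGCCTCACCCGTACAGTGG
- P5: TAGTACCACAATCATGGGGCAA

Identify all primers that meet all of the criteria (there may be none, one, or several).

P1 (22 nt, A=5 T=5 G=6 C=6): 3' end CGT has 2 G/C ✓; longest run = 3 ✓; GC 12/22 = 54.5% ✓; length 22 ✓ — passes.
P2 (21 nt, A=6 T=8 G=2 C=5): 3' end CGA has 2 G/C ✓; longest run = 3 ✓; GC 7/21 = 33.3%, outside 35.1–58.7% ✗; length 21, outside 22–23 ✗ — fails.
P3 (21 nt, A=8 T=6 G=3 C=4): 3' end ACT has 1 G/C, need ≥2 ✗; longest run = 3 ✓; GC 7/21 = 33.3%, outside 35.1–58.7% ✗; length 21, outside 22–23 ✗ — fails.
P4 (22 nt, A=4 T=4 G=5 C=9): 3' end TGG has 2 G/C ✓; longest run = 3 ✓; GC 14/22 = 63.6%, outside 35.1–58.7% ✗; length 22 ✓ — fails.
P5 (22 nt, A=8 T=4 G=5 C=5): 3' end CAA has 1 G/C, need ≥2 ✗; longest run = 4, exceeds 3 ✗; GC 10/22 = 45.5% ✓; length 22 ✓ — fails.

P1 only.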